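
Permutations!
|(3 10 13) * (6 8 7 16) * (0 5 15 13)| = 12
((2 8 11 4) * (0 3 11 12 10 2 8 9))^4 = ((0 3 11 4 8 12 10 2 9))^4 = (0 8 9 4 2 11 10 3 12)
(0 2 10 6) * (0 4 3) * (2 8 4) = (0 8 4 3)(2 10 6) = [8, 1, 10, 0, 3, 5, 2, 7, 4, 9, 6]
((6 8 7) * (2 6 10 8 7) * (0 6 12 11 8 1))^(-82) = ((0 6 7 10 1)(2 12 11 8))^(-82) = (0 10 6 1 7)(2 11)(8 12)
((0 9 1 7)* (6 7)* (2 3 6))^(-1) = (0 7 6 3 2 1 9)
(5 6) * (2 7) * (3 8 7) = (2 3 8 7)(5 6) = [0, 1, 3, 8, 4, 6, 5, 2, 7]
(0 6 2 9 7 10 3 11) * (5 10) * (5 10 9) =(0 6 2 5 9 7 10 3 11) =[6, 1, 5, 11, 4, 9, 2, 10, 8, 7, 3, 0]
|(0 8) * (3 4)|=2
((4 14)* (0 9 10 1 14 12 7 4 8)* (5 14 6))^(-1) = ((0 9 10 1 6 5 14 8)(4 12 7))^(-1) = (0 8 14 5 6 1 10 9)(4 7 12)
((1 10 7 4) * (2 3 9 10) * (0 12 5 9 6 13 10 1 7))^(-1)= (0 10 13 6 3 2 1 9 5 12)(4 7)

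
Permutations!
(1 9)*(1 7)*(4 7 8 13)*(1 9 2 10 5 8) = [0, 2, 10, 3, 7, 8, 6, 9, 13, 1, 5, 11, 12, 4] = (1 2 10 5 8 13 4 7 9)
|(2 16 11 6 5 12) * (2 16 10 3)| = 15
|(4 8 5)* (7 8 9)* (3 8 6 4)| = |(3 8 5)(4 9 7 6)| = 12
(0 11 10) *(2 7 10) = (0 11 2 7 10) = [11, 1, 7, 3, 4, 5, 6, 10, 8, 9, 0, 2]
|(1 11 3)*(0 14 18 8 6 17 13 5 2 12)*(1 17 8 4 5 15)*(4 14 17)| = |(0 17 13 15 1 11 3 4 5 2 12)(6 8)(14 18)| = 22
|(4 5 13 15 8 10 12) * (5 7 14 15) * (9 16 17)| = 42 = |(4 7 14 15 8 10 12)(5 13)(9 16 17)|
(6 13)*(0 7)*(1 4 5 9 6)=[7, 4, 2, 3, 5, 9, 13, 0, 8, 6, 10, 11, 12, 1]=(0 7)(1 4 5 9 6 13)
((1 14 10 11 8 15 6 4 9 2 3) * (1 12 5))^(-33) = (1 6 5 15 12 8 3 11 2 10 9 14 4)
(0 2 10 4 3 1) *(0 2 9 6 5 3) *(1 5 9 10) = (0 10 4)(1 2)(3 5)(6 9) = [10, 2, 1, 5, 0, 3, 9, 7, 8, 6, 4]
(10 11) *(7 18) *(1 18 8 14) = (1 18 7 8 14)(10 11) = [0, 18, 2, 3, 4, 5, 6, 8, 14, 9, 11, 10, 12, 13, 1, 15, 16, 17, 7]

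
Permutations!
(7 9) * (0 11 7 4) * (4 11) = (0 4)(7 9 11) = [4, 1, 2, 3, 0, 5, 6, 9, 8, 11, 10, 7]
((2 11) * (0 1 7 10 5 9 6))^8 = ((0 1 7 10 5 9 6)(2 11))^8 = (11)(0 1 7 10 5 9 6)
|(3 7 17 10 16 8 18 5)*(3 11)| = |(3 7 17 10 16 8 18 5 11)| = 9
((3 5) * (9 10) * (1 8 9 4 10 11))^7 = (1 11 9 8)(3 5)(4 10)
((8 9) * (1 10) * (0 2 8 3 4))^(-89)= (0 2 8 9 3 4)(1 10)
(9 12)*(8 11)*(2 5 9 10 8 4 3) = [0, 1, 5, 2, 3, 9, 6, 7, 11, 12, 8, 4, 10] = (2 5 9 12 10 8 11 4 3)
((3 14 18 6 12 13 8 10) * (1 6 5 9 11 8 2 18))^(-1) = (1 14 3 10 8 11 9 5 18 2 13 12 6)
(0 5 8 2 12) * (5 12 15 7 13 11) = (0 12)(2 15 7 13 11 5 8) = [12, 1, 15, 3, 4, 8, 6, 13, 2, 9, 10, 5, 0, 11, 14, 7]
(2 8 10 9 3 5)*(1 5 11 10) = [0, 5, 8, 11, 4, 2, 6, 7, 1, 3, 9, 10] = (1 5 2 8)(3 11 10 9)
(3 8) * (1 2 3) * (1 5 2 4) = (1 4)(2 3 8 5) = [0, 4, 3, 8, 1, 2, 6, 7, 5]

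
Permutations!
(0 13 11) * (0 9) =(0 13 11 9) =[13, 1, 2, 3, 4, 5, 6, 7, 8, 0, 10, 9, 12, 11]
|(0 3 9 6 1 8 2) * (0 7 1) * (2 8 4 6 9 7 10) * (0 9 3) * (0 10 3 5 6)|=|(0 10 2 3 7 1 4)(5 6 9)|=21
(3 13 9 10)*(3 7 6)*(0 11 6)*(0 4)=(0 11 6 3 13 9 10 7 4)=[11, 1, 2, 13, 0, 5, 3, 4, 8, 10, 7, 6, 12, 9]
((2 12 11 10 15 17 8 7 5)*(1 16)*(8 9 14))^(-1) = ((1 16)(2 12 11 10 15 17 9 14 8 7 5))^(-1) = (1 16)(2 5 7 8 14 9 17 15 10 11 12)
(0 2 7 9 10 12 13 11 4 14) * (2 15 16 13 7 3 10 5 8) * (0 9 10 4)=(0 15 16 13 11)(2 3 4 14 9 5 8)(7 10 12)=[15, 1, 3, 4, 14, 8, 6, 10, 2, 5, 12, 0, 7, 11, 9, 16, 13]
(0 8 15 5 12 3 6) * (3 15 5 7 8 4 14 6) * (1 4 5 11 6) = (0 5 12 15 7 8 11 6)(1 4 14) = [5, 4, 2, 3, 14, 12, 0, 8, 11, 9, 10, 6, 15, 13, 1, 7]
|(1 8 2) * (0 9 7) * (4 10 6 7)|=6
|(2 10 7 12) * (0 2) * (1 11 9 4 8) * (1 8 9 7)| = 14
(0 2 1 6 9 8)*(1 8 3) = (0 2 8)(1 6 9 3) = [2, 6, 8, 1, 4, 5, 9, 7, 0, 3]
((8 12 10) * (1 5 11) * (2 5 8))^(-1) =(1 11 5 2 10 12 8)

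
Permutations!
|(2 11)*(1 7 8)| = |(1 7 8)(2 11)| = 6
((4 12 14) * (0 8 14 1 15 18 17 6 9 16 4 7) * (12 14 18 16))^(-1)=((0 8 18 17 6 9 12 1 15 16 4 14 7))^(-1)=(0 7 14 4 16 15 1 12 9 6 17 18 8)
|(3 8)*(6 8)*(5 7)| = |(3 6 8)(5 7)| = 6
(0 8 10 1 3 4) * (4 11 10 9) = [8, 3, 2, 11, 0, 5, 6, 7, 9, 4, 1, 10] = (0 8 9 4)(1 3 11 10)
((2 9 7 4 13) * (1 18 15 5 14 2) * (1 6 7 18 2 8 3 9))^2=(3 18 5 8 9 15 14)(4 6)(7 13)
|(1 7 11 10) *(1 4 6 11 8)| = |(1 7 8)(4 6 11 10)| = 12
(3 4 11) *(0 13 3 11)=[13, 1, 2, 4, 0, 5, 6, 7, 8, 9, 10, 11, 12, 3]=(0 13 3 4)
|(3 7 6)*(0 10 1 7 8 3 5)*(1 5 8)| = 15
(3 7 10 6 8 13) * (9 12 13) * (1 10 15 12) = (1 10 6 8 9)(3 7 15 12 13) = [0, 10, 2, 7, 4, 5, 8, 15, 9, 1, 6, 11, 13, 3, 14, 12]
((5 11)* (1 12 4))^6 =((1 12 4)(5 11))^6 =(12)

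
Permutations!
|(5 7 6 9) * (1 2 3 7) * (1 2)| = 6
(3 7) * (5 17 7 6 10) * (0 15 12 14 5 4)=(0 15 12 14 5 17 7 3 6 10 4)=[15, 1, 2, 6, 0, 17, 10, 3, 8, 9, 4, 11, 14, 13, 5, 12, 16, 7]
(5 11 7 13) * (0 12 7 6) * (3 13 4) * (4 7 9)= (0 12 9 4 3 13 5 11 6)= [12, 1, 2, 13, 3, 11, 0, 7, 8, 4, 10, 6, 9, 5]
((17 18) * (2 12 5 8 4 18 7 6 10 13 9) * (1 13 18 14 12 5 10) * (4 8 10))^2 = ((1 13 9 2 5 10 18 17 7 6)(4 14 12))^2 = (1 9 5 18 7)(2 10 17 6 13)(4 12 14)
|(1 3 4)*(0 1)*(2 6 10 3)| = |(0 1 2 6 10 3 4)| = 7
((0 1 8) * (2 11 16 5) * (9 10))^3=(2 5 16 11)(9 10)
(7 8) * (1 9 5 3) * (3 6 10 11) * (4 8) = [0, 9, 2, 1, 8, 6, 10, 4, 7, 5, 11, 3] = (1 9 5 6 10 11 3)(4 8 7)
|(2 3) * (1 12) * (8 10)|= 2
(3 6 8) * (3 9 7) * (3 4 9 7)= [0, 1, 2, 6, 9, 5, 8, 4, 7, 3]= (3 6 8 7 4 9)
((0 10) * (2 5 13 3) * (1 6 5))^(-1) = ((0 10)(1 6 5 13 3 2))^(-1) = (0 10)(1 2 3 13 5 6)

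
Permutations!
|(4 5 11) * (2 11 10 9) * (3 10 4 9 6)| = 6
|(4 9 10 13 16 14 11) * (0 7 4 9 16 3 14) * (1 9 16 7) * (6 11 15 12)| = |(0 1 9 10 13 3 14 15 12 6 11 16)(4 7)| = 12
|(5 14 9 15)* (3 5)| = 5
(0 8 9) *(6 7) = [8, 1, 2, 3, 4, 5, 7, 6, 9, 0] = (0 8 9)(6 7)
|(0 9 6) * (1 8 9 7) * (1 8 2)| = 10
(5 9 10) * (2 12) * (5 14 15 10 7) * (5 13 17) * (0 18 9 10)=(0 18 9 7 13 17 5 10 14 15)(2 12)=[18, 1, 12, 3, 4, 10, 6, 13, 8, 7, 14, 11, 2, 17, 15, 0, 16, 5, 9]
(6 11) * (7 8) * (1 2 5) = (1 2 5)(6 11)(7 8) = [0, 2, 5, 3, 4, 1, 11, 8, 7, 9, 10, 6]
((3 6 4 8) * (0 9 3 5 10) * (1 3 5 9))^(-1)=((0 1 3 6 4 8 9 5 10))^(-1)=(0 10 5 9 8 4 6 3 1)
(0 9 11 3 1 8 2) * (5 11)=(0 9 5 11 3 1 8 2)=[9, 8, 0, 1, 4, 11, 6, 7, 2, 5, 10, 3]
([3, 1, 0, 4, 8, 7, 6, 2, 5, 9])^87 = [8, 1, 4, 5, 7, 0, 6, 3, 2, 9]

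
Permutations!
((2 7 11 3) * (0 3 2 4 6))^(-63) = (11)(0 3 4 6)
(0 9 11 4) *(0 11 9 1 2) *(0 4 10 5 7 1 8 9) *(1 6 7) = (0 8 9)(1 2 4 11 10 5)(6 7) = [8, 2, 4, 3, 11, 1, 7, 6, 9, 0, 5, 10]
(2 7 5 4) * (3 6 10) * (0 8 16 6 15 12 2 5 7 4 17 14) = [8, 1, 4, 15, 5, 17, 10, 7, 16, 9, 3, 11, 2, 13, 0, 12, 6, 14] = (0 8 16 6 10 3 15 12 2 4 5 17 14)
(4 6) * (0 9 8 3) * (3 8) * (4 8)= (0 9 3)(4 6 8)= [9, 1, 2, 0, 6, 5, 8, 7, 4, 3]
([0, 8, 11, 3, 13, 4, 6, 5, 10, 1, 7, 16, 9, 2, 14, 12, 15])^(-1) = [0, 9, 13, 3, 5, 7, 6, 10, 1, 12, 8, 2, 15, 4, 14, 16, 11]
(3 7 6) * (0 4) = (0 4)(3 7 6) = [4, 1, 2, 7, 0, 5, 3, 6]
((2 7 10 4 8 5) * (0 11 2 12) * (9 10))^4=((0 11 2 7 9 10 4 8 5 12))^4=(0 9 5 2 4)(7 8 11 10 12)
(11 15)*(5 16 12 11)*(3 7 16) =(3 7 16 12 11 15 5) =[0, 1, 2, 7, 4, 3, 6, 16, 8, 9, 10, 15, 11, 13, 14, 5, 12]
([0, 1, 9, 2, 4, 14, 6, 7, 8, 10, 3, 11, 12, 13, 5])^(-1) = [0, 1, 3, 10, 4, 14, 6, 7, 8, 2, 9, 11, 12, 13, 5]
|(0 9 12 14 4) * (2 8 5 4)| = 8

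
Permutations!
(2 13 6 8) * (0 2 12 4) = (0 2 13 6 8 12 4) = [2, 1, 13, 3, 0, 5, 8, 7, 12, 9, 10, 11, 4, 6]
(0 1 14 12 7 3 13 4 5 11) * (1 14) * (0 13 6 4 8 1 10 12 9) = [14, 10, 2, 6, 5, 11, 4, 3, 1, 0, 12, 13, 7, 8, 9] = (0 14 9)(1 10 12 7 3 6 4 5 11 13 8)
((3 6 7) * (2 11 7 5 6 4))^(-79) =((2 11 7 3 4)(5 6))^(-79) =(2 11 7 3 4)(5 6)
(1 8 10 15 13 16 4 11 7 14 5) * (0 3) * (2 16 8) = (0 3)(1 2 16 4 11 7 14 5)(8 10 15 13) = [3, 2, 16, 0, 11, 1, 6, 14, 10, 9, 15, 7, 12, 8, 5, 13, 4]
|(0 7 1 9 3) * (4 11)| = 10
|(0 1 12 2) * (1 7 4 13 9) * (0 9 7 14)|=12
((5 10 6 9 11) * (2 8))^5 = (11)(2 8)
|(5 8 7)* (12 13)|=6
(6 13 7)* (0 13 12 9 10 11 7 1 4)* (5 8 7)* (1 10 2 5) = (0 13 10 11 1 4)(2 5 8 7 6 12 9) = [13, 4, 5, 3, 0, 8, 12, 6, 7, 2, 11, 1, 9, 10]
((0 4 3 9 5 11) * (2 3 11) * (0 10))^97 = ((0 4 11 10)(2 3 9 5))^97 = (0 4 11 10)(2 3 9 5)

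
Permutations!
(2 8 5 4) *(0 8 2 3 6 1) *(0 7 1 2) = (0 8 5 4 3 6 2)(1 7) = [8, 7, 0, 6, 3, 4, 2, 1, 5]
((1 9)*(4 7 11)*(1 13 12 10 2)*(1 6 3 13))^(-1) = ((1 9)(2 6 3 13 12 10)(4 7 11))^(-1) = (1 9)(2 10 12 13 3 6)(4 11 7)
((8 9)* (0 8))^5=((0 8 9))^5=(0 9 8)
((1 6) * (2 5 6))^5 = ((1 2 5 6))^5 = (1 2 5 6)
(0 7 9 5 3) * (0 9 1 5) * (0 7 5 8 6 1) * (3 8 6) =(0 5 8 3 9 7)(1 6) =[5, 6, 2, 9, 4, 8, 1, 0, 3, 7]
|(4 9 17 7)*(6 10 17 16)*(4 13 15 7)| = |(4 9 16 6 10 17)(7 13 15)| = 6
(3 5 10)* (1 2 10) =(1 2 10 3 5) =[0, 2, 10, 5, 4, 1, 6, 7, 8, 9, 3]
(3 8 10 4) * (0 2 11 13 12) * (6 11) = [2, 1, 6, 8, 3, 5, 11, 7, 10, 9, 4, 13, 0, 12] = (0 2 6 11 13 12)(3 8 10 4)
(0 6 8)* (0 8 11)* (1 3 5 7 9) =(0 6 11)(1 3 5 7 9) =[6, 3, 2, 5, 4, 7, 11, 9, 8, 1, 10, 0]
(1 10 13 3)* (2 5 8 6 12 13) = (1 10 2 5 8 6 12 13 3) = [0, 10, 5, 1, 4, 8, 12, 7, 6, 9, 2, 11, 13, 3]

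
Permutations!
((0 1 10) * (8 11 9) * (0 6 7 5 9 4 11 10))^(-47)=(0 1)(4 11)(5 9 8 10 6 7)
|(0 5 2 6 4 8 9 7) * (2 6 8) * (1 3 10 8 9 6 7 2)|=6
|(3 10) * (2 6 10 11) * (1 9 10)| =|(1 9 10 3 11 2 6)| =7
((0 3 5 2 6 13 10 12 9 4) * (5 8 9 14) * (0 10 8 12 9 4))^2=((0 3 12 14 5 2 6 13 8 4 10 9))^2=(0 12 5 6 8 10)(2 13 4 9 3 14)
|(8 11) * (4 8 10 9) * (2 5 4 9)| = |(2 5 4 8 11 10)| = 6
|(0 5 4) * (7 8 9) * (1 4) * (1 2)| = |(0 5 2 1 4)(7 8 9)| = 15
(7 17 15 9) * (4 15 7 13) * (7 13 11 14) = (4 15 9 11 14 7 17 13) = [0, 1, 2, 3, 15, 5, 6, 17, 8, 11, 10, 14, 12, 4, 7, 9, 16, 13]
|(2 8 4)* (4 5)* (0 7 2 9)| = 7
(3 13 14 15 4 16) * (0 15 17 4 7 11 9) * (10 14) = (0 15 7 11 9)(3 13 10 14 17 4 16) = [15, 1, 2, 13, 16, 5, 6, 11, 8, 0, 14, 9, 12, 10, 17, 7, 3, 4]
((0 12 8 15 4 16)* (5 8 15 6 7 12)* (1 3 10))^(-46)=(0 16 4 15 12 7 6 8 5)(1 10 3)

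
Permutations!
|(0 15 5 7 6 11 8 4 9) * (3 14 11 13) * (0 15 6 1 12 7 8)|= 30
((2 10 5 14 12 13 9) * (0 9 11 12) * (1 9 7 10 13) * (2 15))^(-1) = ((0 7 10 5 14)(1 9 15 2 13 11 12))^(-1) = (0 14 5 10 7)(1 12 11 13 2 15 9)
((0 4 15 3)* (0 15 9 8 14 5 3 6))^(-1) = ((0 4 9 8 14 5 3 15 6))^(-1) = (0 6 15 3 5 14 8 9 4)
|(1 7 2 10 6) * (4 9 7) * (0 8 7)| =9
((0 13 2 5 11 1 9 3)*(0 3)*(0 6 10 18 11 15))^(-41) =(0 15 5 2 13)(1 9 6 10 18 11)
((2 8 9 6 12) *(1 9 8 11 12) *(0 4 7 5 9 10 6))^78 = (12)(0 5 4 9 7)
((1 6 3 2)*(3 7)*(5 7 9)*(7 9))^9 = (1 2 3 7 6)(5 9)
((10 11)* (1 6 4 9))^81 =(1 6 4 9)(10 11)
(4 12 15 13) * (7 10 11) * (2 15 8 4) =[0, 1, 15, 3, 12, 5, 6, 10, 4, 9, 11, 7, 8, 2, 14, 13] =(2 15 13)(4 12 8)(7 10 11)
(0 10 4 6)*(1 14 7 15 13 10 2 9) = (0 2 9 1 14 7 15 13 10 4 6) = [2, 14, 9, 3, 6, 5, 0, 15, 8, 1, 4, 11, 12, 10, 7, 13]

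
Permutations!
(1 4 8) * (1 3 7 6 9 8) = (1 4)(3 7 6 9 8) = [0, 4, 2, 7, 1, 5, 9, 6, 3, 8]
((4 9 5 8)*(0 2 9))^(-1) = ((0 2 9 5 8 4))^(-1) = (0 4 8 5 9 2)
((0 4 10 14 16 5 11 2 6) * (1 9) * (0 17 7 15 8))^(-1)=(0 8 15 7 17 6 2 11 5 16 14 10 4)(1 9)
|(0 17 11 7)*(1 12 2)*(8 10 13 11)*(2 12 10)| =9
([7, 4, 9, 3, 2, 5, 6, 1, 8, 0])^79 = [7, 4, 9, 3, 2, 5, 6, 1, 8, 0]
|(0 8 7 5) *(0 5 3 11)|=5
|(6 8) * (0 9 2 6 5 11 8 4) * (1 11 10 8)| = 30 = |(0 9 2 6 4)(1 11)(5 10 8)|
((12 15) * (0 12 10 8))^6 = (0 12 15 10 8)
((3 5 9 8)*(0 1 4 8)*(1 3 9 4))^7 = (0 3 5 4 8 9)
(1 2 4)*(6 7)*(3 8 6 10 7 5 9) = (1 2 4)(3 8 6 5 9)(7 10) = [0, 2, 4, 8, 1, 9, 5, 10, 6, 3, 7]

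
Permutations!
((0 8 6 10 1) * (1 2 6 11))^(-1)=((0 8 11 1)(2 6 10))^(-1)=(0 1 11 8)(2 10 6)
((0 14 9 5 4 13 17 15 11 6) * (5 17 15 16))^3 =(0 17 4 11 14 16 13 6 9 5 15)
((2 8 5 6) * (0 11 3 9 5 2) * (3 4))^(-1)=((0 11 4 3 9 5 6)(2 8))^(-1)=(0 6 5 9 3 4 11)(2 8)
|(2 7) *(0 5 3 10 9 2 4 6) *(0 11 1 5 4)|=11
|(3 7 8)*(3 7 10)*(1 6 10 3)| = |(1 6 10)(7 8)| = 6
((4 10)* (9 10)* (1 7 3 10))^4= (1 4 3)(7 9 10)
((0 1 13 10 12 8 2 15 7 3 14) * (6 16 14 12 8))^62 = (0 6 7 8 1 16 3 2 13 14 12 15 10)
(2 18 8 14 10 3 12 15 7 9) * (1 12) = [0, 12, 18, 1, 4, 5, 6, 9, 14, 2, 3, 11, 15, 13, 10, 7, 16, 17, 8] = (1 12 15 7 9 2 18 8 14 10 3)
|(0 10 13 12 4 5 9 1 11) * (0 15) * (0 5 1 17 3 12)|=9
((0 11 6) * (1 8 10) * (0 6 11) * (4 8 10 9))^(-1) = (11)(1 10)(4 9 8)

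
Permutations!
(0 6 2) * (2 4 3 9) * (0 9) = (0 6 4 3)(2 9) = [6, 1, 9, 0, 3, 5, 4, 7, 8, 2]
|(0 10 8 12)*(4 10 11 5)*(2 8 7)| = |(0 11 5 4 10 7 2 8 12)| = 9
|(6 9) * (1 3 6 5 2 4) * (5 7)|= 8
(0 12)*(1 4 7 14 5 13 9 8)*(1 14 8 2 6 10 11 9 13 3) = (0 12)(1 4 7 8 14 5 3)(2 6 10 11 9) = [12, 4, 6, 1, 7, 3, 10, 8, 14, 2, 11, 9, 0, 13, 5]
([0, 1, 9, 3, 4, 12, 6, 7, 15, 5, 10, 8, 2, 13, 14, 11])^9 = (15)(2 9 5 12)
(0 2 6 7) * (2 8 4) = [8, 1, 6, 3, 2, 5, 7, 0, 4] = (0 8 4 2 6 7)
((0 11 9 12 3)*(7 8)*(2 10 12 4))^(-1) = ((0 11 9 4 2 10 12 3)(7 8))^(-1) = (0 3 12 10 2 4 9 11)(7 8)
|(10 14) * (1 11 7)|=6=|(1 11 7)(10 14)|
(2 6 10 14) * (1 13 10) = (1 13 10 14 2 6) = [0, 13, 6, 3, 4, 5, 1, 7, 8, 9, 14, 11, 12, 10, 2]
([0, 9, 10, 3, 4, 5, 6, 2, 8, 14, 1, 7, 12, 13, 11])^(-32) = [0, 11, 9, 3, 4, 5, 6, 1, 8, 7, 14, 10, 12, 13, 2]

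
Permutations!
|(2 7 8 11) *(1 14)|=4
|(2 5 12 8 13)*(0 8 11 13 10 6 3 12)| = |(0 8 10 6 3 12 11 13 2 5)| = 10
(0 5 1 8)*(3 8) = (0 5 1 3 8) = [5, 3, 2, 8, 4, 1, 6, 7, 0]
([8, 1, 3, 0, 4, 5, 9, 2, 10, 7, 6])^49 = (0 8 10 6 9 7 2 3)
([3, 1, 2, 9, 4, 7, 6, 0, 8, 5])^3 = (0 5 3 7 9)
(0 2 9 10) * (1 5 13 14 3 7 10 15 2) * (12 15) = (0 1 5 13 14 3 7 10)(2 9 12 15) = [1, 5, 9, 7, 4, 13, 6, 10, 8, 12, 0, 11, 15, 14, 3, 2]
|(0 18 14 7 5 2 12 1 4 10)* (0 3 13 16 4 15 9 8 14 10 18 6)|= 18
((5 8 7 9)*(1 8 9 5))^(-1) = ((1 8 7 5 9))^(-1) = (1 9 5 7 8)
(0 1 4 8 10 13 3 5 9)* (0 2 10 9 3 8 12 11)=(0 1 4 12 11)(2 10 13 8 9)(3 5)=[1, 4, 10, 5, 12, 3, 6, 7, 9, 2, 13, 0, 11, 8]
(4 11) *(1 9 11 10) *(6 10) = (1 9 11 4 6 10) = [0, 9, 2, 3, 6, 5, 10, 7, 8, 11, 1, 4]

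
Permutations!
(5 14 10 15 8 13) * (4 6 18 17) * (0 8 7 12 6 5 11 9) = [8, 1, 2, 3, 5, 14, 18, 12, 13, 0, 15, 9, 6, 11, 10, 7, 16, 4, 17] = (0 8 13 11 9)(4 5 14 10 15 7 12 6 18 17)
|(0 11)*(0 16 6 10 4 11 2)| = 10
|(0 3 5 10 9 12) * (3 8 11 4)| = |(0 8 11 4 3 5 10 9 12)| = 9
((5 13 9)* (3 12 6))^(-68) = (3 12 6)(5 13 9)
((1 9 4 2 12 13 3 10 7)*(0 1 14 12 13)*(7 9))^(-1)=(0 12 14 7 1)(2 4 9 10 3 13)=((0 1 7 14 12)(2 13 3 10 9 4))^(-1)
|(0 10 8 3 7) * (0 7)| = 4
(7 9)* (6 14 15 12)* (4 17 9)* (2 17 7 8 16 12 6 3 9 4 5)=(2 17 4 7 5)(3 9 8 16 12)(6 14 15)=[0, 1, 17, 9, 7, 2, 14, 5, 16, 8, 10, 11, 3, 13, 15, 6, 12, 4]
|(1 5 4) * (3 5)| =4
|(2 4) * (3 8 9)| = |(2 4)(3 8 9)| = 6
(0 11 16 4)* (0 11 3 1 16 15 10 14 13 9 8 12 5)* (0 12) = (0 3 1 16 4 11 15 10 14 13 9 8)(5 12) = [3, 16, 2, 1, 11, 12, 6, 7, 0, 8, 14, 15, 5, 9, 13, 10, 4]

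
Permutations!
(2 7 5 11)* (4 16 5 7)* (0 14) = [14, 1, 4, 3, 16, 11, 6, 7, 8, 9, 10, 2, 12, 13, 0, 15, 5] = (0 14)(2 4 16 5 11)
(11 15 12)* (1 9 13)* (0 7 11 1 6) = (0 7 11 15 12 1 9 13 6) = [7, 9, 2, 3, 4, 5, 0, 11, 8, 13, 10, 15, 1, 6, 14, 12]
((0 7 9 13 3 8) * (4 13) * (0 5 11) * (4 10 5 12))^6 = (3 8 12 4 13)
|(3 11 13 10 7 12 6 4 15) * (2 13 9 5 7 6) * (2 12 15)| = 30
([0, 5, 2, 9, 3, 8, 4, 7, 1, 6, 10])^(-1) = (10)(1 8 5)(3 4 6 9)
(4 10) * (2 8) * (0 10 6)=(0 10 4 6)(2 8)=[10, 1, 8, 3, 6, 5, 0, 7, 2, 9, 4]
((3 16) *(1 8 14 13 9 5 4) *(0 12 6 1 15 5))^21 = (0 14 6 9 8 12 13 1)(3 16)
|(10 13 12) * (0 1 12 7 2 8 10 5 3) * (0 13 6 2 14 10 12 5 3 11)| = 36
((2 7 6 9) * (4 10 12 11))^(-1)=((2 7 6 9)(4 10 12 11))^(-1)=(2 9 6 7)(4 11 12 10)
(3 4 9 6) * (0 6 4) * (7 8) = (0 6 3)(4 9)(7 8) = [6, 1, 2, 0, 9, 5, 3, 8, 7, 4]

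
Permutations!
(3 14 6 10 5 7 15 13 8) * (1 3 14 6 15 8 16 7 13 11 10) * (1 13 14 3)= (3 6 13 16 7 8)(5 14 15 11 10)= [0, 1, 2, 6, 4, 14, 13, 8, 3, 9, 5, 10, 12, 16, 15, 11, 7]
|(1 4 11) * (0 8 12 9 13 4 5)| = 9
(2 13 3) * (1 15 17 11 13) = [0, 15, 1, 2, 4, 5, 6, 7, 8, 9, 10, 13, 12, 3, 14, 17, 16, 11] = (1 15 17 11 13 3 2)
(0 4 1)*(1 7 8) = (0 4 7 8 1) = [4, 0, 2, 3, 7, 5, 6, 8, 1]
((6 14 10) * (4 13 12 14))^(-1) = ((4 13 12 14 10 6))^(-1) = (4 6 10 14 12 13)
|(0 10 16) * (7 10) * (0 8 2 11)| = |(0 7 10 16 8 2 11)| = 7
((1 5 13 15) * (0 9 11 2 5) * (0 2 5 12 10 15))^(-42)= ((0 9 11 5 13)(1 2 12 10 15))^(-42)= (0 5 9 13 11)(1 10 2 15 12)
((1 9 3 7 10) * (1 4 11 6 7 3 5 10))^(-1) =((1 9 5 10 4 11 6 7))^(-1) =(1 7 6 11 4 10 5 9)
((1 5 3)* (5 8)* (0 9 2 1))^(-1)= ((0 9 2 1 8 5 3))^(-1)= (0 3 5 8 1 2 9)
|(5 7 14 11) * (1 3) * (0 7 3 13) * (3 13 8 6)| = 12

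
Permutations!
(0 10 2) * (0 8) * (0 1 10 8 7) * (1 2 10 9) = [8, 9, 7, 3, 4, 5, 6, 0, 2, 1, 10] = (10)(0 8 2 7)(1 9)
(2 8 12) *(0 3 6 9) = (0 3 6 9)(2 8 12) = [3, 1, 8, 6, 4, 5, 9, 7, 12, 0, 10, 11, 2]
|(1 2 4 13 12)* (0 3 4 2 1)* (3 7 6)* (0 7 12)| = |(0 12 7 6 3 4 13)| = 7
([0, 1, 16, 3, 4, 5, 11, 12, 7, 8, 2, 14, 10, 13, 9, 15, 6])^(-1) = (2 10 12 7 8 9 14 11 6 16)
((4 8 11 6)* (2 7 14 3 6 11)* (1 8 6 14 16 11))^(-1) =(1 11 16 7 2 8)(3 14)(4 6) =((1 8 2 7 16 11)(3 14)(4 6))^(-1)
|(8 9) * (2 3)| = 2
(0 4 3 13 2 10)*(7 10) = [4, 1, 7, 13, 3, 5, 6, 10, 8, 9, 0, 11, 12, 2] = (0 4 3 13 2 7 10)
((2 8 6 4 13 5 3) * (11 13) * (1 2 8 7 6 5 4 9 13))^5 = (1 13 7 11 9 2 4 6)(3 5 8)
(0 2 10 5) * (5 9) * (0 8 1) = (0 2 10 9 5 8 1) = [2, 0, 10, 3, 4, 8, 6, 7, 1, 5, 9]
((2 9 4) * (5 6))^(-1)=(2 4 9)(5 6)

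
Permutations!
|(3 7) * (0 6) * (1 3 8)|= 4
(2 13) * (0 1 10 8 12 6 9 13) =[1, 10, 0, 3, 4, 5, 9, 7, 12, 13, 8, 11, 6, 2] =(0 1 10 8 12 6 9 13 2)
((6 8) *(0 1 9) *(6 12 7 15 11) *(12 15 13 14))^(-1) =(0 9 1)(6 11 15 8)(7 12 14 13) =((0 1 9)(6 8 15 11)(7 13 14 12))^(-1)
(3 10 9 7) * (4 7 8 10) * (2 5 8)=[0, 1, 5, 4, 7, 8, 6, 3, 10, 2, 9]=(2 5 8 10 9)(3 4 7)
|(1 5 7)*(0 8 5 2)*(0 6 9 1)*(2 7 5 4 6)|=|(0 8 4 6 9 1 7)|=7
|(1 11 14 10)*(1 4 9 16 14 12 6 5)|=5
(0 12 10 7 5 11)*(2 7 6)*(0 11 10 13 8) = [12, 1, 7, 3, 4, 10, 2, 5, 0, 9, 6, 11, 13, 8] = (0 12 13 8)(2 7 5 10 6)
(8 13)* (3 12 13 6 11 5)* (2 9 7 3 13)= (2 9 7 3 12)(5 13 8 6 11)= [0, 1, 9, 12, 4, 13, 11, 3, 6, 7, 10, 5, 2, 8]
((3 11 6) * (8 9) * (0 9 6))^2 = (0 8 3)(6 11 9) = ((0 9 8 6 3 11))^2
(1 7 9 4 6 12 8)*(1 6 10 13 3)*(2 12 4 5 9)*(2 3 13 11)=(13)(1 7 3)(2 12 8 6 4 10 11)(5 9)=[0, 7, 12, 1, 10, 9, 4, 3, 6, 5, 11, 2, 8, 13]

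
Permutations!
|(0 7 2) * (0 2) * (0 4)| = |(0 7 4)| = 3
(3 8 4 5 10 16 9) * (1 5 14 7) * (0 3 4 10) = [3, 5, 2, 8, 14, 0, 6, 1, 10, 4, 16, 11, 12, 13, 7, 15, 9] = (0 3 8 10 16 9 4 14 7 1 5)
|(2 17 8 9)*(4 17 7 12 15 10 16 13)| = 11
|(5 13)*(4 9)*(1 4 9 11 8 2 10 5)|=8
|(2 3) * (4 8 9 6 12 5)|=6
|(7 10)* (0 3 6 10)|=5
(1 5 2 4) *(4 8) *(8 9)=(1 5 2 9 8 4)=[0, 5, 9, 3, 1, 2, 6, 7, 4, 8]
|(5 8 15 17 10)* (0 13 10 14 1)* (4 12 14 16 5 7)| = 40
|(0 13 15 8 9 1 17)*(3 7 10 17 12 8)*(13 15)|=|(0 15 3 7 10 17)(1 12 8 9)|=12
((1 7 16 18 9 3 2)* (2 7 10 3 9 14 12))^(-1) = (1 2 12 14 18 16 7 3 10)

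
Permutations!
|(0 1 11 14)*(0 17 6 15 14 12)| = |(0 1 11 12)(6 15 14 17)| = 4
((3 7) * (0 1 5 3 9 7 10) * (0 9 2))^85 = (0 9 5 2 10 1 7 3)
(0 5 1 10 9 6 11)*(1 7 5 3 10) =(0 3 10 9 6 11)(5 7) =[3, 1, 2, 10, 4, 7, 11, 5, 8, 6, 9, 0]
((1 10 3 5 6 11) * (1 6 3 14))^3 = (14)(3 5)(6 11)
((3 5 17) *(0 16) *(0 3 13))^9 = ((0 16 3 5 17 13))^9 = (0 5)(3 13)(16 17)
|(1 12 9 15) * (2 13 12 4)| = |(1 4 2 13 12 9 15)| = 7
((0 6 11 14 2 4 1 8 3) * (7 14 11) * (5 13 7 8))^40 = (1 2 7 5 4 14 13)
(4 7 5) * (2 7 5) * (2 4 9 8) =(2 7 4 5 9 8) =[0, 1, 7, 3, 5, 9, 6, 4, 2, 8]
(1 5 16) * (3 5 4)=(1 4 3 5 16)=[0, 4, 2, 5, 3, 16, 6, 7, 8, 9, 10, 11, 12, 13, 14, 15, 1]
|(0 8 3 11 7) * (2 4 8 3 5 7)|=8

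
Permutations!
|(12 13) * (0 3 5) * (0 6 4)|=|(0 3 5 6 4)(12 13)|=10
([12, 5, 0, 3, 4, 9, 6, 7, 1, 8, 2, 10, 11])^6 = [12, 9, 0, 3, 4, 8, 6, 7, 5, 1, 2, 10, 11]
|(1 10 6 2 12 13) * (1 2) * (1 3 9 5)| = 6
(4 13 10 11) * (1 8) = (1 8)(4 13 10 11) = [0, 8, 2, 3, 13, 5, 6, 7, 1, 9, 11, 4, 12, 10]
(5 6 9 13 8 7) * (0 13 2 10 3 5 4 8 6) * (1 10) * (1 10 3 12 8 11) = [13, 3, 10, 5, 11, 0, 9, 4, 7, 2, 12, 1, 8, 6] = (0 13 6 9 2 10 12 8 7 4 11 1 3 5)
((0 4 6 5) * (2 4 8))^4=((0 8 2 4 6 5))^4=(0 6 2)(4 8 5)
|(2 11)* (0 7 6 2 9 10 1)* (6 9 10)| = 8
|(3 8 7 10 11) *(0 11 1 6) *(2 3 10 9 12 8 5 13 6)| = 36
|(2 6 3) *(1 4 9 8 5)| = 15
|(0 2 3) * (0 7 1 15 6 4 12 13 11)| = |(0 2 3 7 1 15 6 4 12 13 11)| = 11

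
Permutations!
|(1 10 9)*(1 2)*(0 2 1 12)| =|(0 2 12)(1 10 9)| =3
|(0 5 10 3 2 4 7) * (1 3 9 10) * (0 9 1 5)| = 7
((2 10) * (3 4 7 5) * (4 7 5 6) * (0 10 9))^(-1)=(0 9 2 10)(3 5 4 6 7)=((0 10 2 9)(3 7 6 4 5))^(-1)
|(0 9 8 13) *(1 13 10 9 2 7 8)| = 8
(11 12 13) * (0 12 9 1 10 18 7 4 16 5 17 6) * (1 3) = (0 12 13 11 9 3 1 10 18 7 4 16 5 17 6) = [12, 10, 2, 1, 16, 17, 0, 4, 8, 3, 18, 9, 13, 11, 14, 15, 5, 6, 7]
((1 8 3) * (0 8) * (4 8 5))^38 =(0 4 3)(1 5 8)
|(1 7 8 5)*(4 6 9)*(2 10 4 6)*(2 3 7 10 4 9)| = 10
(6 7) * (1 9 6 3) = (1 9 6 7 3) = [0, 9, 2, 1, 4, 5, 7, 3, 8, 6]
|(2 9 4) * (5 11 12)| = |(2 9 4)(5 11 12)| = 3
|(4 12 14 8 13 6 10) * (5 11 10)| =|(4 12 14 8 13 6 5 11 10)| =9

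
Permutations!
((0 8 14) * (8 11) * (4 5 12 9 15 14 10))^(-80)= (15)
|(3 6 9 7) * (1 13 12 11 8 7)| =|(1 13 12 11 8 7 3 6 9)| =9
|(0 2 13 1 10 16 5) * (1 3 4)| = 9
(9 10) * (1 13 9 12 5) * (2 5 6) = (1 13 9 10 12 6 2 5) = [0, 13, 5, 3, 4, 1, 2, 7, 8, 10, 12, 11, 6, 9]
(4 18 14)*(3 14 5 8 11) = (3 14 4 18 5 8 11) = [0, 1, 2, 14, 18, 8, 6, 7, 11, 9, 10, 3, 12, 13, 4, 15, 16, 17, 5]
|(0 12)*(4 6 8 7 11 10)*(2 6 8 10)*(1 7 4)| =|(0 12)(1 7 11 2 6 10)(4 8)| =6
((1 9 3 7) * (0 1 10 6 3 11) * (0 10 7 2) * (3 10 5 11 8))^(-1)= ((0 1 9 8 3 2)(5 11)(6 10))^(-1)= (0 2 3 8 9 1)(5 11)(6 10)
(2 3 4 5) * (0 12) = [12, 1, 3, 4, 5, 2, 6, 7, 8, 9, 10, 11, 0] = (0 12)(2 3 4 5)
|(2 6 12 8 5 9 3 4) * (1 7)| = 8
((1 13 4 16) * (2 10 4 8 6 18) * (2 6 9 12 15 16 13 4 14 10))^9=(1 4 13 8 9 12 15 16)(6 18)(10 14)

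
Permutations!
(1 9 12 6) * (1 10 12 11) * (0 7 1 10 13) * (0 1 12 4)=(0 7 12 6 13 1 9 11 10 4)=[7, 9, 2, 3, 0, 5, 13, 12, 8, 11, 4, 10, 6, 1]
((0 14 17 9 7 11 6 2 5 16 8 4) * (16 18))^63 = (0 8 18 2 11 9 14 4 16 5 6 7 17) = ((0 14 17 9 7 11 6 2 5 18 16 8 4))^63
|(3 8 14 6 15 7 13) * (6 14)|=6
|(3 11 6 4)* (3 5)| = 5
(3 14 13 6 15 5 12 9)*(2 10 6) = (2 10 6 15 5 12 9 3 14 13) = [0, 1, 10, 14, 4, 12, 15, 7, 8, 3, 6, 11, 9, 2, 13, 5]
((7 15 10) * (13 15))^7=((7 13 15 10))^7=(7 10 15 13)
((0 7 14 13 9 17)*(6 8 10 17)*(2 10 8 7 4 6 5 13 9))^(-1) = (0 17 10 2 13 5 9 14 7 6 4)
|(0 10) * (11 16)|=|(0 10)(11 16)|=2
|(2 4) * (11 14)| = 2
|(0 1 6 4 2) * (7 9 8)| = |(0 1 6 4 2)(7 9 8)| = 15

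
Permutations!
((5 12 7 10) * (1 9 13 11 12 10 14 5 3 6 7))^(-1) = (1 12 11 13 9)(3 10 5 14 7 6)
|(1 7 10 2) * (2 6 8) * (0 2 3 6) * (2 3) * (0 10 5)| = 8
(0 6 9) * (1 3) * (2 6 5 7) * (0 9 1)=(9)(0 5 7 2 6 1 3)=[5, 3, 6, 0, 4, 7, 1, 2, 8, 9]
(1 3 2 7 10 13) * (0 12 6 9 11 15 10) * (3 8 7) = [12, 8, 3, 2, 4, 5, 9, 0, 7, 11, 13, 15, 6, 1, 14, 10] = (0 12 6 9 11 15 10 13 1 8 7)(2 3)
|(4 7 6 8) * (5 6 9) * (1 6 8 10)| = 15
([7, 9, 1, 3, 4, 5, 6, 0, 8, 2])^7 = (0 7)(1 9 2)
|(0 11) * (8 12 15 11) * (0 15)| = 6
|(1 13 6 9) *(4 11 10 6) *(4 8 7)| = |(1 13 8 7 4 11 10 6 9)| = 9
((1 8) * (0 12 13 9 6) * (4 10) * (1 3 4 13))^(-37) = ((0 12 1 8 3 4 10 13 9 6))^(-37) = (0 8 10 6 1 4 9 12 3 13)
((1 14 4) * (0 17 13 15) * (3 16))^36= (17)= ((0 17 13 15)(1 14 4)(3 16))^36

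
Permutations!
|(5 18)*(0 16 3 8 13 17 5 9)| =9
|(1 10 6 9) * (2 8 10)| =|(1 2 8 10 6 9)| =6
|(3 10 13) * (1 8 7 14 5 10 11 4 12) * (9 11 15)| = 13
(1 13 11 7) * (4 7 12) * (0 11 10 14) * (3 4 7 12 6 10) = (0 11 6 10 14)(1 13 3 4 12 7) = [11, 13, 2, 4, 12, 5, 10, 1, 8, 9, 14, 6, 7, 3, 0]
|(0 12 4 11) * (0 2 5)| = 6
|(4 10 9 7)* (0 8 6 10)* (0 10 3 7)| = 8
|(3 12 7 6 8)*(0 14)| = |(0 14)(3 12 7 6 8)| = 10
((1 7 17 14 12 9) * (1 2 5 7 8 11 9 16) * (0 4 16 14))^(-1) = (0 17 7 5 2 9 11 8 1 16 4)(12 14)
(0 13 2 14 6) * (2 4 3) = [13, 1, 14, 2, 3, 5, 0, 7, 8, 9, 10, 11, 12, 4, 6] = (0 13 4 3 2 14 6)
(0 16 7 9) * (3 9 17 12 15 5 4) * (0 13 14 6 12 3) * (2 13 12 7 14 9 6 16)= [2, 1, 13, 6, 0, 4, 7, 17, 8, 12, 10, 11, 15, 9, 16, 5, 14, 3]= (0 2 13 9 12 15 5 4)(3 6 7 17)(14 16)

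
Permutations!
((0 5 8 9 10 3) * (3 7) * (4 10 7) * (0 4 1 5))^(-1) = ((1 5 8 9 7 3 4 10))^(-1) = (1 10 4 3 7 9 8 5)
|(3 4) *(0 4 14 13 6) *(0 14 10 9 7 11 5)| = 24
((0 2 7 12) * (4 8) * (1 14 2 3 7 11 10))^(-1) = ((0 3 7 12)(1 14 2 11 10)(4 8))^(-1) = (0 12 7 3)(1 10 11 2 14)(4 8)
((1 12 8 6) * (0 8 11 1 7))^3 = ((0 8 6 7)(1 12 11))^3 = (12)(0 7 6 8)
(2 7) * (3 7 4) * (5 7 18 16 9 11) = (2 4 3 18 16 9 11 5 7) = [0, 1, 4, 18, 3, 7, 6, 2, 8, 11, 10, 5, 12, 13, 14, 15, 9, 17, 16]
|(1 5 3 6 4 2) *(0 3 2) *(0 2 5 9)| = 7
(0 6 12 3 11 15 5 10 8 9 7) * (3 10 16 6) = (0 3 11 15 5 16 6 12 10 8 9 7) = [3, 1, 2, 11, 4, 16, 12, 0, 9, 7, 8, 15, 10, 13, 14, 5, 6]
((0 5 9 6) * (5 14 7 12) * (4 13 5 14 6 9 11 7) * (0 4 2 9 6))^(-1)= ((2 9 6 4 13 5 11 7 12 14))^(-1)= (2 14 12 7 11 5 13 4 6 9)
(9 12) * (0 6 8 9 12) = (12)(0 6 8 9) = [6, 1, 2, 3, 4, 5, 8, 7, 9, 0, 10, 11, 12]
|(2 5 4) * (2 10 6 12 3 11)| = 8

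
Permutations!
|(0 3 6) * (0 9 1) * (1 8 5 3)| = 10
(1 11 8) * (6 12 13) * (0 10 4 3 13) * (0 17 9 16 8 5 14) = (0 10 4 3 13 6 12 17 9 16 8 1 11 5 14) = [10, 11, 2, 13, 3, 14, 12, 7, 1, 16, 4, 5, 17, 6, 0, 15, 8, 9]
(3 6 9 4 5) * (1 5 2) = [0, 5, 1, 6, 2, 3, 9, 7, 8, 4] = (1 5 3 6 9 4 2)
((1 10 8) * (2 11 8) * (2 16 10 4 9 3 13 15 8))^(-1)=((1 4 9 3 13 15 8)(2 11)(10 16))^(-1)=(1 8 15 13 3 9 4)(2 11)(10 16)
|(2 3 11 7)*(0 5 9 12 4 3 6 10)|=11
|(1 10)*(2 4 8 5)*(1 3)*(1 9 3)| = |(1 10)(2 4 8 5)(3 9)| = 4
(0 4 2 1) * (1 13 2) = [4, 0, 13, 3, 1, 5, 6, 7, 8, 9, 10, 11, 12, 2] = (0 4 1)(2 13)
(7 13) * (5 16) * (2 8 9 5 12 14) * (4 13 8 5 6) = (2 5 16 12 14)(4 13 7 8 9 6) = [0, 1, 5, 3, 13, 16, 4, 8, 9, 6, 10, 11, 14, 7, 2, 15, 12]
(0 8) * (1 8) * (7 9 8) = (0 1 7 9 8) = [1, 7, 2, 3, 4, 5, 6, 9, 0, 8]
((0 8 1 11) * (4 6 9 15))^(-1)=(0 11 1 8)(4 15 9 6)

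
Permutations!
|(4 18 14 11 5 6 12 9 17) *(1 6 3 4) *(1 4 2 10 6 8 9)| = 14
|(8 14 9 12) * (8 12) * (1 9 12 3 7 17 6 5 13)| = |(1 9 8 14 12 3 7 17 6 5 13)| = 11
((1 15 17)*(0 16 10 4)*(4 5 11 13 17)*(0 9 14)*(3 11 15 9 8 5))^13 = ((0 16 10 3 11 13 17 1 9 14)(4 8 5 15))^13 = (0 3 17 14 10 13 9 16 11 1)(4 8 5 15)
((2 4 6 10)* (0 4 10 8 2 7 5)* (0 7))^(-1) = ((0 4 6 8 2 10)(5 7))^(-1) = (0 10 2 8 6 4)(5 7)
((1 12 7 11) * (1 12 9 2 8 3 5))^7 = ((1 9 2 8 3 5)(7 11 12))^7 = (1 9 2 8 3 5)(7 11 12)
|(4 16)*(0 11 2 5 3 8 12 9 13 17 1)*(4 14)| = |(0 11 2 5 3 8 12 9 13 17 1)(4 16 14)| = 33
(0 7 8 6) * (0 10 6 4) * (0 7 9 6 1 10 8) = (0 9 6 8 4 7)(1 10) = [9, 10, 2, 3, 7, 5, 8, 0, 4, 6, 1]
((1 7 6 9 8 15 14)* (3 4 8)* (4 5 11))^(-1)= ((1 7 6 9 3 5 11 4 8 15 14))^(-1)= (1 14 15 8 4 11 5 3 9 6 7)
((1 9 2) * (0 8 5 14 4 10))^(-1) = (0 10 4 14 5 8)(1 2 9)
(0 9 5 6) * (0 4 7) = (0 9 5 6 4 7) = [9, 1, 2, 3, 7, 6, 4, 0, 8, 5]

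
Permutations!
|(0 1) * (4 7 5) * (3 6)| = |(0 1)(3 6)(4 7 5)| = 6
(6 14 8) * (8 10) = (6 14 10 8) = [0, 1, 2, 3, 4, 5, 14, 7, 6, 9, 8, 11, 12, 13, 10]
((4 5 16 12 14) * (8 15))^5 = ((4 5 16 12 14)(8 15))^5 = (16)(8 15)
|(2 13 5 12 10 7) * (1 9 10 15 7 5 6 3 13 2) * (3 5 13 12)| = |(1 9 10 13 6 5 3 12 15 7)| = 10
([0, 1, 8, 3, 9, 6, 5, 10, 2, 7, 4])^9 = [0, 1, 8, 3, 9, 6, 5, 10, 2, 7, 4]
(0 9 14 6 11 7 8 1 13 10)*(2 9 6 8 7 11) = [6, 13, 9, 3, 4, 5, 2, 7, 1, 14, 0, 11, 12, 10, 8] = (0 6 2 9 14 8 1 13 10)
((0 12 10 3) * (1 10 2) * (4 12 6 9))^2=(0 9 12 1 3 6 4 2 10)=((0 6 9 4 12 2 1 10 3))^2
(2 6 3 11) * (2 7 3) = (2 6)(3 11 7) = [0, 1, 6, 11, 4, 5, 2, 3, 8, 9, 10, 7]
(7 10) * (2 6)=(2 6)(7 10)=[0, 1, 6, 3, 4, 5, 2, 10, 8, 9, 7]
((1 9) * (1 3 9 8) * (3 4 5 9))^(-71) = (1 8)(4 5 9) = ((1 8)(4 5 9))^(-71)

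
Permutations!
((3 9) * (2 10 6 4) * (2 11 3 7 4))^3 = (3 4 9 11 7) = ((2 10 6)(3 9 7 4 11))^3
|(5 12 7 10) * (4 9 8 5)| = 7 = |(4 9 8 5 12 7 10)|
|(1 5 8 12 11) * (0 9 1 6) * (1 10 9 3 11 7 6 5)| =8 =|(0 3 11 5 8 12 7 6)(9 10)|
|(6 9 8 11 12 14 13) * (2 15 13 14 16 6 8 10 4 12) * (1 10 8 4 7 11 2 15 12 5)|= |(1 10 7 11 15 13 4 5)(2 12 16 6 9 8)|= 24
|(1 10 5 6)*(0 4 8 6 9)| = 8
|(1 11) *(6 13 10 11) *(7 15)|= 10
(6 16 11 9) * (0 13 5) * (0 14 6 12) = (0 13 5 14 6 16 11 9 12) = [13, 1, 2, 3, 4, 14, 16, 7, 8, 12, 10, 9, 0, 5, 6, 15, 11]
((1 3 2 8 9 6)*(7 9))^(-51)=(1 9 8 3 6 7 2)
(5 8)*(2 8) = (2 8 5) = [0, 1, 8, 3, 4, 2, 6, 7, 5]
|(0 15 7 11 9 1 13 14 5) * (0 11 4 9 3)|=11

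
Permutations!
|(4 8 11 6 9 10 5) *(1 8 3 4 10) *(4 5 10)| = |(1 8 11 6 9)(3 5 4)| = 15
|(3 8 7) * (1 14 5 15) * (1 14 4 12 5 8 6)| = 10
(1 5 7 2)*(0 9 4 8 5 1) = [9, 1, 0, 3, 8, 7, 6, 2, 5, 4] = (0 9 4 8 5 7 2)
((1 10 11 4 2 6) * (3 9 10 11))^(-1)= ((1 11 4 2 6)(3 9 10))^(-1)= (1 6 2 4 11)(3 10 9)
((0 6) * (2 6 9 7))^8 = ((0 9 7 2 6))^8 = (0 2 9 6 7)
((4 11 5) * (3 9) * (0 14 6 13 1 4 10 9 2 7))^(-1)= ((0 14 6 13 1 4 11 5 10 9 3 2 7))^(-1)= (0 7 2 3 9 10 5 11 4 1 13 6 14)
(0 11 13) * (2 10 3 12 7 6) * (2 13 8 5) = (0 11 8 5 2 10 3 12 7 6 13) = [11, 1, 10, 12, 4, 2, 13, 6, 5, 9, 3, 8, 7, 0]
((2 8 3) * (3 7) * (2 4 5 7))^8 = (8)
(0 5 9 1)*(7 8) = (0 5 9 1)(7 8) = [5, 0, 2, 3, 4, 9, 6, 8, 7, 1]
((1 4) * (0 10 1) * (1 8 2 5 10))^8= (10)(0 4 1)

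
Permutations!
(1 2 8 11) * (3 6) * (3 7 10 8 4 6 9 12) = (1 2 4 6 7 10 8 11)(3 9 12) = [0, 2, 4, 9, 6, 5, 7, 10, 11, 12, 8, 1, 3]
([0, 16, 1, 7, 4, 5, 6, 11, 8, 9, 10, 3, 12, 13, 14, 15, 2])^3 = [0, 1, 2, 3, 4, 5, 6, 7, 8, 9, 10, 11, 12, 13, 14, 15, 16]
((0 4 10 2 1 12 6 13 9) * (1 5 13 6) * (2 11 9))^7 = (0 10 9 4 11)(1 12)(2 5 13)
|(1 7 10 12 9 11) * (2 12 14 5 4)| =10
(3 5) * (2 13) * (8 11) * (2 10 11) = [0, 1, 13, 5, 4, 3, 6, 7, 2, 9, 11, 8, 12, 10] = (2 13 10 11 8)(3 5)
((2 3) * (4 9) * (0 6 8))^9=((0 6 8)(2 3)(4 9))^9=(2 3)(4 9)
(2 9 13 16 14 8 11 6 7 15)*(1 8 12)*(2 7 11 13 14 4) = [0, 8, 9, 3, 2, 5, 11, 15, 13, 14, 10, 6, 1, 16, 12, 7, 4] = (1 8 13 16 4 2 9 14 12)(6 11)(7 15)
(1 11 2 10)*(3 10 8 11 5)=(1 5 3 10)(2 8 11)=[0, 5, 8, 10, 4, 3, 6, 7, 11, 9, 1, 2]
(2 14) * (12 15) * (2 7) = (2 14 7)(12 15) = [0, 1, 14, 3, 4, 5, 6, 2, 8, 9, 10, 11, 15, 13, 7, 12]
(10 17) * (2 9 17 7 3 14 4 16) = (2 9 17 10 7 3 14 4 16) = [0, 1, 9, 14, 16, 5, 6, 3, 8, 17, 7, 11, 12, 13, 4, 15, 2, 10]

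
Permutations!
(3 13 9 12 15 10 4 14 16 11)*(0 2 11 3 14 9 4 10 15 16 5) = [2, 1, 11, 13, 9, 0, 6, 7, 8, 12, 10, 14, 16, 4, 5, 15, 3] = (0 2 11 14 5)(3 13 4 9 12 16)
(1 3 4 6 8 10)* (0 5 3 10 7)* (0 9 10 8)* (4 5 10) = (0 10 1 8 7 9 4 6)(3 5) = [10, 8, 2, 5, 6, 3, 0, 9, 7, 4, 1]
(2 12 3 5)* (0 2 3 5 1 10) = (0 2 12 5 3 1 10) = [2, 10, 12, 1, 4, 3, 6, 7, 8, 9, 0, 11, 5]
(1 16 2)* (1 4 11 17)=(1 16 2 4 11 17)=[0, 16, 4, 3, 11, 5, 6, 7, 8, 9, 10, 17, 12, 13, 14, 15, 2, 1]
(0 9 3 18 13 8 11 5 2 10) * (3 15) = (0 9 15 3 18 13 8 11 5 2 10) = [9, 1, 10, 18, 4, 2, 6, 7, 11, 15, 0, 5, 12, 8, 14, 3, 16, 17, 13]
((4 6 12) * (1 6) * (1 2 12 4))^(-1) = ((1 6 4 2 12))^(-1) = (1 12 2 4 6)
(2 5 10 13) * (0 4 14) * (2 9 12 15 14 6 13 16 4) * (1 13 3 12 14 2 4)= [4, 13, 5, 12, 6, 10, 3, 7, 8, 14, 16, 11, 15, 9, 0, 2, 1]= (0 4 6 3 12 15 2 5 10 16 1 13 9 14)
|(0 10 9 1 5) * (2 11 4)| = 15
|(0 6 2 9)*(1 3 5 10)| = 4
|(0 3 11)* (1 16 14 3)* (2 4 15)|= |(0 1 16 14 3 11)(2 4 15)|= 6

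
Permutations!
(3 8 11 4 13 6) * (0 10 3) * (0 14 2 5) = [10, 1, 5, 8, 13, 0, 14, 7, 11, 9, 3, 4, 12, 6, 2] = (0 10 3 8 11 4 13 6 14 2 5)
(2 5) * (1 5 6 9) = (1 5 2 6 9) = [0, 5, 6, 3, 4, 2, 9, 7, 8, 1]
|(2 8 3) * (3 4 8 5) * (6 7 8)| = 12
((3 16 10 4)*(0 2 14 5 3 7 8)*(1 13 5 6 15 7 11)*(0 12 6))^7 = (0 2 14)(1 11 4 10 16 3 5 13)(6 7 12 15 8)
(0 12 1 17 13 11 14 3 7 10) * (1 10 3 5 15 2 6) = [12, 17, 6, 7, 4, 15, 1, 3, 8, 9, 0, 14, 10, 11, 5, 2, 16, 13] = (0 12 10)(1 17 13 11 14 5 15 2 6)(3 7)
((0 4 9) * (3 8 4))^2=((0 3 8 4 9))^2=(0 8 9 3 4)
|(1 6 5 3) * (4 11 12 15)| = 4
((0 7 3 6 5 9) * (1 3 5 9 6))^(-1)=((0 7 5 6 9)(1 3))^(-1)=(0 9 6 5 7)(1 3)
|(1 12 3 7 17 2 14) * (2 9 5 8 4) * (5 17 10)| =|(1 12 3 7 10 5 8 4 2 14)(9 17)| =10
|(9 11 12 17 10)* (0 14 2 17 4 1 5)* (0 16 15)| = |(0 14 2 17 10 9 11 12 4 1 5 16 15)| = 13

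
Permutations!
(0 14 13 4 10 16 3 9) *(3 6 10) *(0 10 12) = (0 14 13 4 3 9 10 16 6 12) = [14, 1, 2, 9, 3, 5, 12, 7, 8, 10, 16, 11, 0, 4, 13, 15, 6]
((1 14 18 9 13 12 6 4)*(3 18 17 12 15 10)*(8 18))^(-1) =(1 4 6 12 17 14)(3 10 15 13 9 18 8)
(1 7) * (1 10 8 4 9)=(1 7 10 8 4 9)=[0, 7, 2, 3, 9, 5, 6, 10, 4, 1, 8]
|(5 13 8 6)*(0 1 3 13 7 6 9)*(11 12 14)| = 6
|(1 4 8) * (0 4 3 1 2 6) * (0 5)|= |(0 4 8 2 6 5)(1 3)|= 6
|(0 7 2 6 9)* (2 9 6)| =3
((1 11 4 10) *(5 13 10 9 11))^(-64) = (13)(4 11 9)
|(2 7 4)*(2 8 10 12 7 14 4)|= 7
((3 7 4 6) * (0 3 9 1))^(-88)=((0 3 7 4 6 9 1))^(-88)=(0 4 1 7 9 3 6)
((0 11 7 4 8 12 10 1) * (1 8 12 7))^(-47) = ((0 11 1)(4 12 10 8 7))^(-47) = (0 11 1)(4 8 12 7 10)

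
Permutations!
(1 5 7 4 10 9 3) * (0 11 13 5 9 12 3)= (0 11 13 5 7 4 10 12 3 1 9)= [11, 9, 2, 1, 10, 7, 6, 4, 8, 0, 12, 13, 3, 5]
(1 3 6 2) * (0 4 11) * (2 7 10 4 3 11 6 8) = (0 3 8 2 1 11)(4 6 7 10) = [3, 11, 1, 8, 6, 5, 7, 10, 2, 9, 4, 0]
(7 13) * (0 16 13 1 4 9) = (0 16 13 7 1 4 9) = [16, 4, 2, 3, 9, 5, 6, 1, 8, 0, 10, 11, 12, 7, 14, 15, 13]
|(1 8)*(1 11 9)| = |(1 8 11 9)| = 4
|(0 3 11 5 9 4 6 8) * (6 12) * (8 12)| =14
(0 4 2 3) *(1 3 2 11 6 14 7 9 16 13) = (0 4 11 6 14 7 9 16 13 1 3) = [4, 3, 2, 0, 11, 5, 14, 9, 8, 16, 10, 6, 12, 1, 7, 15, 13]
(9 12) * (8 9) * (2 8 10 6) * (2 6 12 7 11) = (2 8 9 7 11)(10 12) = [0, 1, 8, 3, 4, 5, 6, 11, 9, 7, 12, 2, 10]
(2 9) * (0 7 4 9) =(0 7 4 9 2) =[7, 1, 0, 3, 9, 5, 6, 4, 8, 2]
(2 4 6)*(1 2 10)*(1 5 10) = (1 2 4 6)(5 10) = [0, 2, 4, 3, 6, 10, 1, 7, 8, 9, 5]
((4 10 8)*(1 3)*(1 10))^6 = (1 3 10 8 4)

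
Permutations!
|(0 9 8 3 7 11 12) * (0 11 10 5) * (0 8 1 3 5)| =6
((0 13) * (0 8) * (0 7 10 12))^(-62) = (0 10 8)(7 13 12)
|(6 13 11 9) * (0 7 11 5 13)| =|(0 7 11 9 6)(5 13)| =10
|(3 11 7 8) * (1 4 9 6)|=|(1 4 9 6)(3 11 7 8)|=4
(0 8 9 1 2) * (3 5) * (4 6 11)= [8, 2, 0, 5, 6, 3, 11, 7, 9, 1, 10, 4]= (0 8 9 1 2)(3 5)(4 6 11)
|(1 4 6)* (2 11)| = |(1 4 6)(2 11)| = 6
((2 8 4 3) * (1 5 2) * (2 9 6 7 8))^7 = (1 3 4 8 7 6 9 5)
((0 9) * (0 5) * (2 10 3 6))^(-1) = ((0 9 5)(2 10 3 6))^(-1) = (0 5 9)(2 6 3 10)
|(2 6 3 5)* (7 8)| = 4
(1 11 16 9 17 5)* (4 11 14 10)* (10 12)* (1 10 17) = (1 14 12 17 5 10 4 11 16 9) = [0, 14, 2, 3, 11, 10, 6, 7, 8, 1, 4, 16, 17, 13, 12, 15, 9, 5]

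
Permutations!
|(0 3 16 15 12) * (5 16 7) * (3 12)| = 10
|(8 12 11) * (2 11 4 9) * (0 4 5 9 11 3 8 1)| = |(0 4 11 1)(2 3 8 12 5 9)| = 12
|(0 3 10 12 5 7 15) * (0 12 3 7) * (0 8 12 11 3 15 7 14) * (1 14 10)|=21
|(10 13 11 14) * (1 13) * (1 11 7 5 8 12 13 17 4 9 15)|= |(1 17 4 9 15)(5 8 12 13 7)(10 11 14)|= 15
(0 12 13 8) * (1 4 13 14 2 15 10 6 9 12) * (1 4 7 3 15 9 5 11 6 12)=(0 4 13 8)(1 7 3 15 10 12 14 2 9)(5 11 6)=[4, 7, 9, 15, 13, 11, 5, 3, 0, 1, 12, 6, 14, 8, 2, 10]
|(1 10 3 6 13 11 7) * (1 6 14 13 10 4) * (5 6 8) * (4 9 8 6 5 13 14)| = 10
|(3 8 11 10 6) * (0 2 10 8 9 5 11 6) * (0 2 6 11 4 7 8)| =18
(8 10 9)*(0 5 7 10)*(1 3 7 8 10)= (0 5 8)(1 3 7)(9 10)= [5, 3, 2, 7, 4, 8, 6, 1, 0, 10, 9]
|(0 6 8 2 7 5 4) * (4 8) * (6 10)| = |(0 10 6 4)(2 7 5 8)| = 4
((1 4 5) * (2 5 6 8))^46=((1 4 6 8 2 5))^46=(1 2 6)(4 5 8)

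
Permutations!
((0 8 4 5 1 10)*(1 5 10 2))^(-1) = (0 10 4 8)(1 2)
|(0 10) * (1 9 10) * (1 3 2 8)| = |(0 3 2 8 1 9 10)| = 7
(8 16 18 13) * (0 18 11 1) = (0 18 13 8 16 11 1) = [18, 0, 2, 3, 4, 5, 6, 7, 16, 9, 10, 1, 12, 8, 14, 15, 11, 17, 13]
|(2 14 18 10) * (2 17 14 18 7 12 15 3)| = 9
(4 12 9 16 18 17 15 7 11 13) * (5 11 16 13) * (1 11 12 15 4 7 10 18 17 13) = (1 11 5 12 9)(4 15 10 18 13 7 16 17) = [0, 11, 2, 3, 15, 12, 6, 16, 8, 1, 18, 5, 9, 7, 14, 10, 17, 4, 13]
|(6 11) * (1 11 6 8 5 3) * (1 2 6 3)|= 12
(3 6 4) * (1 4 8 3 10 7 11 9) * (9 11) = (11)(1 4 10 7 9)(3 6 8) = [0, 4, 2, 6, 10, 5, 8, 9, 3, 1, 7, 11]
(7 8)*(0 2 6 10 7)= [2, 1, 6, 3, 4, 5, 10, 8, 0, 9, 7]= (0 2 6 10 7 8)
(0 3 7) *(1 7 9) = (0 3 9 1 7) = [3, 7, 2, 9, 4, 5, 6, 0, 8, 1]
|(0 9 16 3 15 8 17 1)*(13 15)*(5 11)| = |(0 9 16 3 13 15 8 17 1)(5 11)| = 18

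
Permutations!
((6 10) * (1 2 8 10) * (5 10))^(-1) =((1 2 8 5 10 6))^(-1) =(1 6 10 5 8 2)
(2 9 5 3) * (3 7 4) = (2 9 5 7 4 3) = [0, 1, 9, 2, 3, 7, 6, 4, 8, 5]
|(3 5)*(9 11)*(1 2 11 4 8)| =|(1 2 11 9 4 8)(3 5)| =6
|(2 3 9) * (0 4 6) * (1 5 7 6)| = 6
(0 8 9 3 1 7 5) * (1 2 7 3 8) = (0 1 3 2 7 5)(8 9) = [1, 3, 7, 2, 4, 0, 6, 5, 9, 8]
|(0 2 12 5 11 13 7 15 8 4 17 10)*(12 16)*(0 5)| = 36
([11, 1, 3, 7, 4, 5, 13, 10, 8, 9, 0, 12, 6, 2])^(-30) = [3, 1, 12, 6, 4, 5, 0, 13, 8, 9, 2, 7, 10, 11]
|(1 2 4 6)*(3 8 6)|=6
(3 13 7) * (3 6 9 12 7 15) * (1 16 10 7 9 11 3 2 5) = (1 16 10 7 6 11 3 13 15 2 5)(9 12) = [0, 16, 5, 13, 4, 1, 11, 6, 8, 12, 7, 3, 9, 15, 14, 2, 10]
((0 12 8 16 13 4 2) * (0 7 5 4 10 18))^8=((0 12 8 16 13 10 18)(2 7 5 4))^8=(0 12 8 16 13 10 18)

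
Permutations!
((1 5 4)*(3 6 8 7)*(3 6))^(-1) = ((1 5 4)(6 8 7))^(-1) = (1 4 5)(6 7 8)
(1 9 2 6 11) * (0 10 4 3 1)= [10, 9, 6, 1, 3, 5, 11, 7, 8, 2, 4, 0]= (0 10 4 3 1 9 2 6 11)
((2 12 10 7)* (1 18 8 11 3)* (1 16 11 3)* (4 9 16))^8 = (18) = ((1 18 8 3 4 9 16 11)(2 12 10 7))^8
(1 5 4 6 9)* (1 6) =(1 5 4)(6 9) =[0, 5, 2, 3, 1, 4, 9, 7, 8, 6]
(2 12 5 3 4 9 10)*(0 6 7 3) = (0 6 7 3 4 9 10 2 12 5) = [6, 1, 12, 4, 9, 0, 7, 3, 8, 10, 2, 11, 5]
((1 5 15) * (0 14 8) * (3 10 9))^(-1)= (0 8 14)(1 15 5)(3 9 10)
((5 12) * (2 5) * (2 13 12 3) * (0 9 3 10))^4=(13)(0 5 3)(2 9 10)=((0 9 3 2 5 10)(12 13))^4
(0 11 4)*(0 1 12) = (0 11 4 1 12) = [11, 12, 2, 3, 1, 5, 6, 7, 8, 9, 10, 4, 0]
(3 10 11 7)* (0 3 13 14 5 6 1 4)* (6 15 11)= [3, 4, 2, 10, 0, 15, 1, 13, 8, 9, 6, 7, 12, 14, 5, 11]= (0 3 10 6 1 4)(5 15 11 7 13 14)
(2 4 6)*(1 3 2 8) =(1 3 2 4 6 8) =[0, 3, 4, 2, 6, 5, 8, 7, 1]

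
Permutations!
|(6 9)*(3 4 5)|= 6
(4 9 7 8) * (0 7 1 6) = (0 7 8 4 9 1 6) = [7, 6, 2, 3, 9, 5, 0, 8, 4, 1]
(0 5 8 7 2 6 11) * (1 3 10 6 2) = [5, 3, 2, 10, 4, 8, 11, 1, 7, 9, 6, 0] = (0 5 8 7 1 3 10 6 11)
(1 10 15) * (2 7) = (1 10 15)(2 7) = [0, 10, 7, 3, 4, 5, 6, 2, 8, 9, 15, 11, 12, 13, 14, 1]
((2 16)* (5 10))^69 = (2 16)(5 10)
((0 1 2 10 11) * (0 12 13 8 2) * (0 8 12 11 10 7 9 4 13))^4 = ((0 1 8 2 7 9 4 13 12))^4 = (0 7 12 2 13 8 4 1 9)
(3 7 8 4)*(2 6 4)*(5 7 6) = [0, 1, 5, 6, 3, 7, 4, 8, 2] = (2 5 7 8)(3 6 4)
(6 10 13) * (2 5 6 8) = (2 5 6 10 13 8) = [0, 1, 5, 3, 4, 6, 10, 7, 2, 9, 13, 11, 12, 8]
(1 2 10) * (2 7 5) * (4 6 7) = (1 4 6 7 5 2 10) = [0, 4, 10, 3, 6, 2, 7, 5, 8, 9, 1]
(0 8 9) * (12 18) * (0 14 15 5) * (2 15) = (0 8 9 14 2 15 5)(12 18) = [8, 1, 15, 3, 4, 0, 6, 7, 9, 14, 10, 11, 18, 13, 2, 5, 16, 17, 12]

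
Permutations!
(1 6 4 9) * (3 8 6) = (1 3 8 6 4 9) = [0, 3, 2, 8, 9, 5, 4, 7, 6, 1]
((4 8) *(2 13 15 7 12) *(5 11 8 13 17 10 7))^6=(2 17 10 7 12)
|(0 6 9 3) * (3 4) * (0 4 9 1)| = |(9)(0 6 1)(3 4)| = 6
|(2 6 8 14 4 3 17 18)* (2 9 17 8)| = |(2 6)(3 8 14 4)(9 17 18)| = 12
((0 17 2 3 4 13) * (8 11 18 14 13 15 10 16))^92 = ((0 17 2 3 4 15 10 16 8 11 18 14 13))^92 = (0 17 2 3 4 15 10 16 8 11 18 14 13)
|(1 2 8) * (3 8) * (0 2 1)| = 4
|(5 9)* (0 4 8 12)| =4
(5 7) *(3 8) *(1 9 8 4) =(1 9 8 3 4)(5 7) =[0, 9, 2, 4, 1, 7, 6, 5, 3, 8]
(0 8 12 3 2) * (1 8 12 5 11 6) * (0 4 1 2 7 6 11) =[12, 8, 4, 7, 1, 0, 2, 6, 5, 9, 10, 11, 3] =(0 12 3 7 6 2 4 1 8 5)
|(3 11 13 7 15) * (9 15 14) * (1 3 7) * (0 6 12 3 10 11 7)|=8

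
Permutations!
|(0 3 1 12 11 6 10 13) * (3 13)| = |(0 13)(1 12 11 6 10 3)| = 6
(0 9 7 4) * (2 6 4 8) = (0 9 7 8 2 6 4) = [9, 1, 6, 3, 0, 5, 4, 8, 2, 7]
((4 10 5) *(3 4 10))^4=((3 4)(5 10))^4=(10)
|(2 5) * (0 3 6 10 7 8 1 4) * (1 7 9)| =14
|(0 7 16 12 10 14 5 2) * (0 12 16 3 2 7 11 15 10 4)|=11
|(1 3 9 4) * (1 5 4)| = |(1 3 9)(4 5)| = 6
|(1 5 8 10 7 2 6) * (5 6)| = |(1 6)(2 5 8 10 7)| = 10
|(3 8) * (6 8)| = |(3 6 8)| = 3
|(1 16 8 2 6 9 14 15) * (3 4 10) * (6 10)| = |(1 16 8 2 10 3 4 6 9 14 15)| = 11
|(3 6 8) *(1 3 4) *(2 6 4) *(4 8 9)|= 7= |(1 3 8 2 6 9 4)|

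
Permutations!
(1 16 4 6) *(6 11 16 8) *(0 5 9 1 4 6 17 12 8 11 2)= (0 5 9 1 11 16 6 4 2)(8 17 12)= [5, 11, 0, 3, 2, 9, 4, 7, 17, 1, 10, 16, 8, 13, 14, 15, 6, 12]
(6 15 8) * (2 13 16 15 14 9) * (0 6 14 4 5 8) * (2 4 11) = (0 6 11 2 13 16 15)(4 5 8 14 9) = [6, 1, 13, 3, 5, 8, 11, 7, 14, 4, 10, 2, 12, 16, 9, 0, 15]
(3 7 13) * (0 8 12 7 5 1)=(0 8 12 7 13 3 5 1)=[8, 0, 2, 5, 4, 1, 6, 13, 12, 9, 10, 11, 7, 3]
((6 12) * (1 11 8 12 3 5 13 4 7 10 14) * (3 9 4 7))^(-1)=((1 11 8 12 6 9 4 3 5 13 7 10 14))^(-1)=(1 14 10 7 13 5 3 4 9 6 12 8 11)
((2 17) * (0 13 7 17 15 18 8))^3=((0 13 7 17 2 15 18 8))^3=(0 17 18 13 2 8 7 15)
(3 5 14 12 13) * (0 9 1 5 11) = (0 9 1 5 14 12 13 3 11) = [9, 5, 2, 11, 4, 14, 6, 7, 8, 1, 10, 0, 13, 3, 12]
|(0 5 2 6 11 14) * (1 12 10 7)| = 12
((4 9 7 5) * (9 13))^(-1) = (4 5 7 9 13)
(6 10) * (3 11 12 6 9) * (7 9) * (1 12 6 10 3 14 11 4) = (1 12 10 7 9 14 11 6 3 4) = [0, 12, 2, 4, 1, 5, 3, 9, 8, 14, 7, 6, 10, 13, 11]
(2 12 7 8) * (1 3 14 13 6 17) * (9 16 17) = [0, 3, 12, 14, 4, 5, 9, 8, 2, 16, 10, 11, 7, 6, 13, 15, 17, 1] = (1 3 14 13 6 9 16 17)(2 12 7 8)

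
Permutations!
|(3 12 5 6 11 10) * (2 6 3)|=|(2 6 11 10)(3 12 5)|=12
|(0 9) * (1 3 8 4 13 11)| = |(0 9)(1 3 8 4 13 11)| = 6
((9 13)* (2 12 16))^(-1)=(2 16 12)(9 13)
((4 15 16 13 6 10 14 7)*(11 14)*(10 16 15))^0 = (16)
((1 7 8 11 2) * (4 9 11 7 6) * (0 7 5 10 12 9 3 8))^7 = (0 7)(1 12 3 2 10 4 11 5 6 9 8)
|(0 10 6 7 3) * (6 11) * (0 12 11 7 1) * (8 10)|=|(0 8 10 7 3 12 11 6 1)|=9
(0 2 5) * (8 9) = [2, 1, 5, 3, 4, 0, 6, 7, 9, 8] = (0 2 5)(8 9)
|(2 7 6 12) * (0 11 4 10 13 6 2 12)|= |(0 11 4 10 13 6)(2 7)|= 6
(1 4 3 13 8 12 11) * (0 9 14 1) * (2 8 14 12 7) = (0 9 12 11)(1 4 3 13 14)(2 8 7) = [9, 4, 8, 13, 3, 5, 6, 2, 7, 12, 10, 0, 11, 14, 1]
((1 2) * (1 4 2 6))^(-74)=(6)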